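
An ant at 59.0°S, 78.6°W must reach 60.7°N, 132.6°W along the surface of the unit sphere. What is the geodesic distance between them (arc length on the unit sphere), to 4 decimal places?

2.2135

With latitudes φ₁ = -59.000°, φ₂ = 60.700° and longitude difference Δλ = -54.000°:
cos c = sin φ₁ sin φ₂ + cos φ₁ cos φ₂ cos Δλ = (-0.8572)(0.8721) + (0.5150)(0.4894)(0.5878) = -0.59936,
so c = arccos(-0.59936) = 2.21349 rad.
On the unit sphere the arc length equals the central angle: 2.2135.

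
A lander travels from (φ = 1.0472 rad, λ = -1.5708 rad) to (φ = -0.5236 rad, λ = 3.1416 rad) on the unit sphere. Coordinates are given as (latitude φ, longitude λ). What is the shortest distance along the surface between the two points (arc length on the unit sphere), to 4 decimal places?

2.0186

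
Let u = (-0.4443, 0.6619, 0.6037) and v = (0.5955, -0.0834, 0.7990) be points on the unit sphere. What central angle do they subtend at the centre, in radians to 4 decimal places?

u·v = 0.1626; |u| = 1.0000, |v| = 1.0000.
cos θ = (u·v)/(|u||v|) = 0.1626, so θ = 1.4075 rad.

1.4075 rad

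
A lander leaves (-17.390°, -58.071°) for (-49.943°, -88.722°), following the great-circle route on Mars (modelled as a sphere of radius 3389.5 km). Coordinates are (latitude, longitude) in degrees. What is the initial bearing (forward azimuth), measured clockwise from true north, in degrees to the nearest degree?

210°

With φ₁ = -0.3035, φ₂ = -0.8717, Δλ = -0.5350 rad, the forward-azimuth formula gives
θ = atan2( sin Δλ cos φ₂ , cos φ₁ sin φ₂ − sin φ₁ cos φ₂ cos Δλ ) = atan2(-0.3281, -0.5650) = -149.85°.
Adding 360° brings this into [0°, 360°): 210°.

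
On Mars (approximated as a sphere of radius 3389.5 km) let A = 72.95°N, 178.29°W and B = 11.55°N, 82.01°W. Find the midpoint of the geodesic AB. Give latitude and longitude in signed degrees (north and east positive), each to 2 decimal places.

Central angle δ = 1.4101 rad. Interpolating on the sphere with fraction f = 0.5:
P = [sin((1−f)δ)·A + sin(fδ)·B] / sin δ = 0.6565·A + 0.6565·B in Cartesian coordinates,
giving P = (-0.1030, -0.6427, 0.7591), i.e. latitude 49.39°, longitude -99.10°.

49.39°, -99.10°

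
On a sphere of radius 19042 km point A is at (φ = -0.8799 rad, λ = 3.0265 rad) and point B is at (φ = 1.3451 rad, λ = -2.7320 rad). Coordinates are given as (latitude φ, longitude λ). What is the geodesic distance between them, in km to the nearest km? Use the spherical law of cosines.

In radians: φ₁ = -0.8799, φ₂ = 1.3451, Δλ = 30.062° = 0.5247 rad.
cos c = sin φ₁ sin φ₂ + cos φ₁ cos φ₂ cos Δλ = (-0.7707)(0.9746) + (0.6372)(0.2238)(0.8655) = -0.62771,
so c = arccos(-0.62771) = 2.24940 rad.
Distance = R·c = 19042 × 2.2494 ≈ 42833 km.

42833 km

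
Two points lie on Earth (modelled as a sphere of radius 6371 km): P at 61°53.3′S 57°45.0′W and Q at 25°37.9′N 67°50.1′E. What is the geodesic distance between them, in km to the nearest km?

Let φ₁ = -1.0802 rad, φ₂ = 0.4474 rad, and Δλ = 2.1919 rad.
cos c = sin φ₁ sin φ₂ + cos φ₁ cos φ₂ cos Δλ = (-0.8820)(0.4326) + (0.4712)(0.9016)(-0.5819) = -0.62876,
so c = arccos(-0.62876) = 2.25076 rad.
Distance = R·c = 6371 × 2.2508 ≈ 14340 km.

14340 km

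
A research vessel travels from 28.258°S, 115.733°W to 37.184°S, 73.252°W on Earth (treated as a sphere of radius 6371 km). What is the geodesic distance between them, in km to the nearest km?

With latitudes φ₁ = -28.258°, φ₂ = -37.184° and longitude difference Δλ = 42.481°:
cos c = sin φ₁ sin φ₂ + cos φ₁ cos φ₂ cos Δλ = (-0.4734)(-0.6044) + (0.8808)(0.7967)(0.7375) = 0.80368,
so c = arccos(0.80368) = 0.63734 rad.
Distance = R·c = 6371 × 0.6373 ≈ 4061 km.

4061 km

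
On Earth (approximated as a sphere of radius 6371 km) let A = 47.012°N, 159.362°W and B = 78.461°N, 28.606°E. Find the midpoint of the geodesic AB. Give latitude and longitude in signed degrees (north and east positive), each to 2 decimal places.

74.19°, -162.64°

The central angle between A and B is δ = 0.9501 rad.
With f = 0.5, the slerp weights are sin((1−f)δ)/sin δ = 0.5623 and sin(fδ)/sin δ = 0.5623.
Weighted sum of the unit vectors: (0.5623)·(-0.6381,-0.2403,0.7315) + (0.5623)·(0.1756,0.0958,0.9798) = (-0.2600, -0.0813, 0.9622).
Converting back: φ = atan2(z, √(x²+y²)) = 74.19°, λ = atan2(y, x) = -162.64°.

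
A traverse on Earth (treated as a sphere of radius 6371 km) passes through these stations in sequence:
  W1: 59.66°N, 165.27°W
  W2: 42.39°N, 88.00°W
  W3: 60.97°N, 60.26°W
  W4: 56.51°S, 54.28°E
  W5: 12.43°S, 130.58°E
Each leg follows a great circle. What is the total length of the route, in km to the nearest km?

32540 km

Leg W1→W2: central angle 0.8446 rad, distance 5380.8 km.
Leg W2→W3: central angle 0.4354 rad, distance 2774.1 km.
Leg W3→W4: central angle 2.5688 rad, distance 16366.1 km.
Leg W4→W5: central angle 1.2586 rad, distance 8018.6 km.
Total: 5380.8 + 2774.1 + 16366.1 + 8018.6 ≈ 32540 km.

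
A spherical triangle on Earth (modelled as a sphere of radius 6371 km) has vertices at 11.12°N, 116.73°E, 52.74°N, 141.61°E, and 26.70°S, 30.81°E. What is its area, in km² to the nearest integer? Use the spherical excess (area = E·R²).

Side lengths (central angles): a = 2.1528, b = 1.5951, c = 0.8059 rad; semiperimeter s = 2.2769.
By l'Huilier's theorem, tan(E/4) = √[tan(s/2) tan((s−a)/2) tan((s−b)/2) tan((s−c)/2)], giving spherical excess E = 0.8200 rad.
Area = E·R² = 0.8200 × (6371)² ≈ 33282100 km².

33282100 km²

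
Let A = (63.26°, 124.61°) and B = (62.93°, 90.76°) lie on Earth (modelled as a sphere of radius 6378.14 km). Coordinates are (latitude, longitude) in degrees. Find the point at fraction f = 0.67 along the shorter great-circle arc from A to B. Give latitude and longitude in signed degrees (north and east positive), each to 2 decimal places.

63.93°, 101.72°

Central angle δ = 0.2643 rad. Interpolating on the sphere with fraction f = 0.67:
P = [sin((1−f)δ)·A + sin(fδ)·B] / sin δ = 0.3335·A + 0.6743·B in Cartesian coordinates,
giving P = (-0.0893, 0.4303, 0.8982), i.e. latitude 63.93°, longitude 101.72°.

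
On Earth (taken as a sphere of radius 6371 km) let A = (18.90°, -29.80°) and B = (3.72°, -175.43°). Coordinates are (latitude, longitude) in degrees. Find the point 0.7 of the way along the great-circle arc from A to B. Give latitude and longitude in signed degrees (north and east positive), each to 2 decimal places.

25.45°, -138.23°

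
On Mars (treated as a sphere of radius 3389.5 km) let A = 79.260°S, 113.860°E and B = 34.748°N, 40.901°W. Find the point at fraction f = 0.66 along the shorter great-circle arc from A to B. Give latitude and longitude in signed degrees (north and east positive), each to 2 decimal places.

The central angle between A and B is δ = 2.3441 rad.
With f = 0.66, the slerp weights are sin((1−f)δ)/sin δ = 0.9995 and sin(fδ)/sin δ = 1.3970.
Weighted sum of the unit vectors: (0.9995)·(-0.0754,0.1704,-0.9825) + (1.3970)·(0.6211,-0.5380,0.5700) = (0.7923, -0.5812, -0.1857).
Converting back: φ = atan2(z, √(x²+y²)) = -10.70°, λ = atan2(y, x) = -36.27°.

-10.70°, -36.27°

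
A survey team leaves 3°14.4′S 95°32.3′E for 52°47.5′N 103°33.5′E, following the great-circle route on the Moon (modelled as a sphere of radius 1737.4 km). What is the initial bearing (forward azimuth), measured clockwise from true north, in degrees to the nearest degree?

Δλ = 8.020° = 0.1400 rad.
y = sin Δλ · cos φ₂ = (0.1395)(0.6047) = 0.0844
x = cos φ₁ sin φ₂ − sin φ₁ cos φ₂ cos Δλ = (0.9984)(0.7964) − (-0.0565)(0.6047)(0.9902) = 0.8290
θ = atan2(y, x) = 5.81°, so the bearing is 6°.

6°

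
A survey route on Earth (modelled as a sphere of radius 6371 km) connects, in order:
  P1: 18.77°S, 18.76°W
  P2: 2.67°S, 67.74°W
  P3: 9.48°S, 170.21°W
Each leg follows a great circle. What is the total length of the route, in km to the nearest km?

16942 km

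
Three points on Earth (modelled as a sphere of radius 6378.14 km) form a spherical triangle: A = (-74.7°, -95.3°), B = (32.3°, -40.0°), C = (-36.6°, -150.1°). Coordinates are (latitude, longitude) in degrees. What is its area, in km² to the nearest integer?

54388645 km²

Side lengths (central angles): a = 2.1553, b = 0.7993, c = 1.9697 rad; semiperimeter s = 2.4622.
By l'Huilier's theorem, tan(E/4) = √[tan(s/2) tan((s−a)/2) tan((s−b)/2) tan((s−c)/2)], giving spherical excess E = 1.3370 rad.
Area = E·R² = 1.3370 × (6378.14)² ≈ 54388645 km².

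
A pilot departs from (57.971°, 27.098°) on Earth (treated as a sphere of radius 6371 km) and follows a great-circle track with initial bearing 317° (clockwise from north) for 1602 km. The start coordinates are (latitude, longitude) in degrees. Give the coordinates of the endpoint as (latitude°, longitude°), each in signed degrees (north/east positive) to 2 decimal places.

66.58°, 1.82°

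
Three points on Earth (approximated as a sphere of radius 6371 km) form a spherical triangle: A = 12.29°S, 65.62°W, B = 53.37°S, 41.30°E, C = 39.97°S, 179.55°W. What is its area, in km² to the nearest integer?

Side lengths (central angles): a = 1.4003, b = 1.7386, c = 1.5696 rad; semiperimeter s = 2.3543.
By l'Huilier's theorem, tan(E/4) = √[tan(s/2) tan((s−a)/2) tan((s−b)/2) tan((s−c)/2)], giving spherical excess E = 1.5378 rad.
Area = E·R² = 1.5378 × (6371)² ≈ 62419215 km².

62419215 km²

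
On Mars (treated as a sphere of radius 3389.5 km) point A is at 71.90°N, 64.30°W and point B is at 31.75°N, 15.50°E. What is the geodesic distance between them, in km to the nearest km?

With latitudes φ₁ = 71.900°, φ₂ = 31.750° and longitude difference Δλ = 79.800°:
cos c = sin φ₁ sin φ₂ + cos φ₁ cos φ₂ cos Δλ = (0.9505)(0.5262) + (0.3107)(0.8504)(0.1771) = 0.54696,
so c = arccos(0.54696) = 0.99207 rad.
Distance = R·c = 3389.5 × 0.9921 ≈ 3363 km.

3363 km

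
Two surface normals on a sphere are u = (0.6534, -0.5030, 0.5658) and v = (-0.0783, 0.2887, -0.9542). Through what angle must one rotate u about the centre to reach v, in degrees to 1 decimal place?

u·v = -0.7363; |u| = 1.0000, |v| = 1.0000.
cos θ = (u·v)/(|u||v|) = -0.7362, so θ = 137.4°.

137.4°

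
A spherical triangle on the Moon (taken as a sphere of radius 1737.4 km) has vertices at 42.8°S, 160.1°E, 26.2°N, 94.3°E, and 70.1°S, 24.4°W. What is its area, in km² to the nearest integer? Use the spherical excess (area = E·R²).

4505895 km²

Side lengths (central angles): a = 2.1674, b = 1.1703, c = 1.6009 rad; semiperimeter s = 2.4693.
By l'Huilier's theorem, tan(E/4) = √[tan(s/2) tan((s−a)/2) tan((s−b)/2) tan((s−c)/2)], giving spherical excess E = 1.4927 rad.
Area = E·R² = 1.4927 × (1737.4)² ≈ 4505895 km².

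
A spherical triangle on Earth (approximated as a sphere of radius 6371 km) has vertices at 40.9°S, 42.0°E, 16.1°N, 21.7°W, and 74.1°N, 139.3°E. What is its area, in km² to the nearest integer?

79085189 km²

Side lengths (central angles): a = 1.5530, b = 2.2863, c = 1.4301 rad; semiperimeter s = 2.6347.
By l'Huilier's theorem, tan(E/4) = √[tan(s/2) tan((s−a)/2) tan((s−b)/2) tan((s−c)/2)], giving spherical excess E = 1.9484 rad.
Area = E·R² = 1.9484 × (6371)² ≈ 79085189 km².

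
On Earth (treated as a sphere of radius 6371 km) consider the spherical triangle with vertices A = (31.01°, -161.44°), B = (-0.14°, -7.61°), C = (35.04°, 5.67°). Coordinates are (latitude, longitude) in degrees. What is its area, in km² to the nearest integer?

37223820 km²

Side lengths (central angles): a = 0.6510, b = 1.9695, c = 2.4504 rad; semiperimeter s = 2.5355.
By l'Huilier's theorem, tan(E/4) = √[tan(s/2) tan((s−a)/2) tan((s−b)/2) tan((s−c)/2)], giving spherical excess E = 0.9171 rad.
Area = E·R² = 0.9171 × (6371)² ≈ 37223820 km².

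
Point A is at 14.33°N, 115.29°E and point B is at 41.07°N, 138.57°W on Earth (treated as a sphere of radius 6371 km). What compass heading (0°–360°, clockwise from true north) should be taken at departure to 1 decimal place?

46.5°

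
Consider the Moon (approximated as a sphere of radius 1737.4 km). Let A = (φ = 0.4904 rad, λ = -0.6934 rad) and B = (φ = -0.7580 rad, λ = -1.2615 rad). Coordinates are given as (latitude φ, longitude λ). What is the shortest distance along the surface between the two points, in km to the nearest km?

2350 km

In radians: φ₁ = 0.4904, φ₂ = -0.7580, Δλ = -32.550° = -0.5681 rad.
cos c = sin φ₁ sin φ₂ + cos φ₁ cos φ₂ cos Δλ = (0.4710)(-0.6875) + (0.8821)(0.7262)(0.8429) = 0.21621,
so c = arccos(0.21621) = 1.35286 rad.
Distance = R·c = 1737.4 × 1.3529 ≈ 2350 km.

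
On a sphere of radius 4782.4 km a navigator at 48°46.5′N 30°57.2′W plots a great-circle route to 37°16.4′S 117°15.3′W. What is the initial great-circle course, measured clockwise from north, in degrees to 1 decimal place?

241.1°

Δλ = -86.302° = -1.5062 rad.
y = sin Δλ · cos φ₂ = (-0.9979)(0.7958) = -0.7941
x = cos φ₁ sin φ₂ − sin φ₁ cos φ₂ cos Δλ = (0.6590)(-0.6056) − (0.7521)(0.7958)(0.0645) = -0.4377
θ = atan2(y, x) = -118.86°; adding 360° gives 241.1°.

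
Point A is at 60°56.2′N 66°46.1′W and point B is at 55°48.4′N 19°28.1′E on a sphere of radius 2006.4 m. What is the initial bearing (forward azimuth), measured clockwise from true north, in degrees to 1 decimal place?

With φ₁ = 1.0635, φ₂ = 0.9740, Δλ = 1.5051 rad, the forward-azimuth formula gives
θ = atan2( sin Δλ cos φ₂ , cos φ₁ sin φ₂ − sin φ₁ cos φ₂ cos Δλ ) = atan2(0.5608, 0.3696) = 56.61°.
So the initial bearing is 56.6°.

56.6°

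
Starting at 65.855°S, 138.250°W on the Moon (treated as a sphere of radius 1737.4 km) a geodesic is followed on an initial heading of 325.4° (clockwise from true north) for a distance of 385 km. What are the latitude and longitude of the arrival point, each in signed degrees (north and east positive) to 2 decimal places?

-54.71°, -150.72°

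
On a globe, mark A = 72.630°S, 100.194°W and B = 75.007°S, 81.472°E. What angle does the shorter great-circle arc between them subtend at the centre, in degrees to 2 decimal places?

In radians: φ₁ = -1.2676, φ₂ = -1.3091, Δλ = -178.334° = -3.1125 rad.
Haversine: a = sin²(Δφ/2) + cos φ₁ cos φ₂ sin²(Δλ/2) = 0.0004 + (0.2985)(0.2587)(0.9998) = 0.07765.
Central angle c = 2·arcsin(√a) = 0.56478 rad.
So the angular separation is 32.36°.

32.36°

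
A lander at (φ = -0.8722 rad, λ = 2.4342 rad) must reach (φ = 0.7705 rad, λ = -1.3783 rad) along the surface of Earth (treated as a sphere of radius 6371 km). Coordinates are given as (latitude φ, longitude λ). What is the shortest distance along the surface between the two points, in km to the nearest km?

17067 km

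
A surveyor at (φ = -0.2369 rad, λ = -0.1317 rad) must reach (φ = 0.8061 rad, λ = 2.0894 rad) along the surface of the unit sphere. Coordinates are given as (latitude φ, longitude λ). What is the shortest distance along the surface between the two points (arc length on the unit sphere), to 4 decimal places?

2.1856

With latitudes φ₁ = -13.573°, φ₂ = 46.186° and longitude difference Δλ = 127.260°:
Haversine: a = sin²(Δφ/2) + cos φ₁ cos φ₂ sin²(Δλ/2) = 0.2482 + (0.9721)(0.6923)(0.8027) = 0.78840.
Central angle c = 2·arcsin(√a) = 2.18559 rad.
On the unit sphere the arc length equals the central angle: 2.1856.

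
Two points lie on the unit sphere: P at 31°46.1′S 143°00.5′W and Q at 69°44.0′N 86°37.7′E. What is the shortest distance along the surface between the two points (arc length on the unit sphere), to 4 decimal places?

2.3249

In radians: φ₁ = -0.5545, φ₂ = 1.2171, Δλ = -130.363° = -2.2753 rad.
Haversine: a = sin²(Δφ/2) + cos φ₁ cos φ₂ sin²(Δλ/2) = 0.5997 + (0.8502)(0.3464)(0.8238) = 0.84231.
Central angle c = 2·arcsin(√a) = 2.32487 rad.
On the unit sphere the arc length equals the central angle: 2.3249.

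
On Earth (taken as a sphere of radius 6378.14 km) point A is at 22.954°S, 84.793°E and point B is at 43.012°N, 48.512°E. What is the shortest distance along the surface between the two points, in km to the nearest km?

8230 km

With latitudes φ₁ = -22.954°, φ₂ = 43.012° and longitude difference Δλ = -36.281°:
Haversine: a = sin²(Δφ/2) + cos φ₁ cos φ₂ sin²(Δλ/2) = 0.2964 + (0.9208)(0.7312)(0.0969) = 0.36163.
Central angle c = 2·arcsin(√a) = 1.29040 rad.
Distance = R·c = 6378.14 × 1.2904 ≈ 8230 km.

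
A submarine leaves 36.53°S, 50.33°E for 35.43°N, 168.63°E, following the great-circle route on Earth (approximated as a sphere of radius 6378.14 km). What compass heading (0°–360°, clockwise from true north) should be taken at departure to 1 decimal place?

Δλ = 118.300° = 2.0647 rad.
y = sin Δλ · cos φ₂ = (0.8805)(0.8148) = 0.7174
x = cos φ₁ sin φ₂ − sin φ₁ cos φ₂ cos Δλ = (0.8035)(0.5797) − (-0.5952)(0.8148)(-0.4741) = 0.2359
θ = atan2(y, x) = 71.80°, so the bearing is 71.8°.

71.8°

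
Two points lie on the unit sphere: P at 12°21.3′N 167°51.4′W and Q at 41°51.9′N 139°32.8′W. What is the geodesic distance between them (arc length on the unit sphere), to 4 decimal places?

0.6709

With latitudes φ₁ = 12.355°, φ₂ = 41.865° and longitude difference Δλ = 28.310°:
cos c = sin φ₁ sin φ₂ + cos φ₁ cos φ₂ cos Δλ = (0.2140)(0.6674) + (0.9768)(0.7447)(0.8804) = 0.78326,
so c = arccos(0.78326) = 0.67090 rad.
On the unit sphere the arc length equals the central angle: 0.6709.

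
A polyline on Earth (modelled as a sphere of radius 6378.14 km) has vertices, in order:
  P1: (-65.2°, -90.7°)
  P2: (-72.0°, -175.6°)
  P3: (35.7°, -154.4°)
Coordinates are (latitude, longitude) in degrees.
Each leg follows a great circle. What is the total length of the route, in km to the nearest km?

15328 km

Leg P1→P2: central angle 0.5056 rad, distance 3225.0 km.
Leg P2→P3: central angle 1.8976 rad, distance 12103.1 km.
Total: 3225.0 + 12103.1 ≈ 15328 km.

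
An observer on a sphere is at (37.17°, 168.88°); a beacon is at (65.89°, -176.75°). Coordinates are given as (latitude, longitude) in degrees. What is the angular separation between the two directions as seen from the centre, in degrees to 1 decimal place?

Let φ₁ = 0.6487 rad, φ₂ = 1.1500 rad, and Δλ = 0.2508 rad.
Haversine: a = sin²(Δφ/2) + cos φ₁ cos φ₂ sin²(Δλ/2) = 0.0615 + (0.7968)(0.4085)(0.0156) = 0.06660.
Central angle c = 2·arcsin(√a) = 0.52206 rad.
So the angular separation is 29.9°.

29.9°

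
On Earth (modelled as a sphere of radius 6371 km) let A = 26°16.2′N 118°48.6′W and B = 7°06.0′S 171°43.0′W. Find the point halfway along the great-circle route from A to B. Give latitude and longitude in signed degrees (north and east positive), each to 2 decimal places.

The central angle between A and B is δ = 1.0679 rad.
With f = 0.5, the slerp weights are sin((1−f)δ)/sin δ = 0.5809 and sin(fδ)/sin δ = 0.5809.
Weighted sum of the unit vectors: (0.5809)·(-0.4321,-0.7857,0.4426) + (0.5809)·(-0.9820,-0.1430,-0.1236) = (-0.8214, -0.5394, 0.1853).
Converting back: φ = atan2(z, √(x²+y²)) = 10.68°, λ = atan2(y, x) = -146.71°.

10.68°, -146.71°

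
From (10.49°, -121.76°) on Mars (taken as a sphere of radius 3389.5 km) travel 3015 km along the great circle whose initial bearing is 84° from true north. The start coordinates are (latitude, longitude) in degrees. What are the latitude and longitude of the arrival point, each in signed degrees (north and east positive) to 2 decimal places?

Angular distance δ = d/R = 3015/3389.5 = 0.88951 rad; initial bearing θ = 1.4661 rad.
sin φ₂ = sin φ₁ cos δ + cos φ₁ sin δ cos θ = (0.1821)(0.6298) + (0.9833)(0.7768)(0.1045) = 0.1945, so φ₂ = 11.22°.
Δλ = atan2(sin θ sin δ cos φ₁, cos δ − sin φ₁ sin φ₂) = atan2(0.7596, 0.5944) = 51.957°.
λ₂ = -121.760° + 51.957° = -69.80°.

11.22°, -69.80°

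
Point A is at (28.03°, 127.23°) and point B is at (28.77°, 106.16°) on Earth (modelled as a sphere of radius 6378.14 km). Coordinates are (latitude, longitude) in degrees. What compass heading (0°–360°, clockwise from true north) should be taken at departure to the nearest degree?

With φ₁ = 0.4892, φ₂ = 0.5021, Δλ = -0.3677 rad, the forward-azimuth formula gives
θ = atan2( sin Δλ cos φ₂ , cos φ₁ sin φ₂ − sin φ₁ cos φ₂ cos Δλ ) = atan2(-0.3151, 0.0405) = -82.68°.
Adding 360° brings this into [0°, 360°): 277°.

277°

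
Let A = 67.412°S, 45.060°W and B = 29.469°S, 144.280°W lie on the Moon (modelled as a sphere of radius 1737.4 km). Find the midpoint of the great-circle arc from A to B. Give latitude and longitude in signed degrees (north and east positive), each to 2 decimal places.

-57.73°, -119.17°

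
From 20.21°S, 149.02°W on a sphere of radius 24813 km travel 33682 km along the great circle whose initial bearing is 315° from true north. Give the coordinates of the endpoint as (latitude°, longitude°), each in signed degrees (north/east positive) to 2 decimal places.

35.13°, 153.31°

Angular distance δ = d/R = 33682/24813 = 1.35743 rad; initial bearing θ = 5.4978 rad.
sin φ₂ = sin φ₁ cos δ + cos φ₁ sin δ cos θ = (-0.3455)(0.2117) + (0.9384)(0.9773)(0.7071) = 0.5754, so φ₂ = 35.13°.
Δλ = atan2(sin θ sin δ cos φ₁, cos δ − sin φ₁ sin φ₂) = atan2(-0.6485, 0.4105) = -57.666°.
λ₂ = -149.020° − 57.666° = -206.69° → 153.31° after wrapping to (−180°, 180°].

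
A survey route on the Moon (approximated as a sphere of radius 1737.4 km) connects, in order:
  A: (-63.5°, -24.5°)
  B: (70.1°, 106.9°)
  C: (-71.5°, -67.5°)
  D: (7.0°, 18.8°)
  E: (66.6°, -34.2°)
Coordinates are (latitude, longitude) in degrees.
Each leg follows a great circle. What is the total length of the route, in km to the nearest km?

Leg A→B: central angle 2.7991 rad, distance 4863.2 km.
Leg B→C: central angle 3.1012 rad, distance 5388.1 km.
Leg C→D: central angle 1.6662 rad, distance 2894.8 km.
Leg D→E: central angle 1.2142 rad, distance 2109.6 km.
Total: 4863.2 + 5388.1 + 2894.8 + 2109.6 ≈ 15256 km.

15256 km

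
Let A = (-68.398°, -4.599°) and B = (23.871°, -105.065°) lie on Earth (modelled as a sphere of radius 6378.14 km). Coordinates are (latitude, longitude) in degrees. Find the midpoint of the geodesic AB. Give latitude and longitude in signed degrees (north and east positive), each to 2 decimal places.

-29.67°, -81.94°

The central angle between A and B is δ = 2.0235 rad.
With f = 0.5, the slerp weights are sin((1−f)δ)/sin δ = 0.9427 and sin(fδ)/sin δ = 0.9427.
Weighted sum of the unit vectors: (0.9427)·(0.3670,-0.0295,-0.9298) + (0.9427)·(-0.2377,-0.8830,0.4047) = (0.1219, -0.8603, -0.4950).
Converting back: φ = atan2(z, √(x²+y²)) = -29.67°, λ = atan2(y, x) = -81.94°.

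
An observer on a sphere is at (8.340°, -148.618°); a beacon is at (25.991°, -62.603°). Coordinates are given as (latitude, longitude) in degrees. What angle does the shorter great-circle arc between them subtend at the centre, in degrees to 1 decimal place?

In radians: φ₁ = 0.1456, φ₂ = 0.4536, Δλ = 86.015° = 1.5012 rad.
Haversine: a = sin²(Δφ/2) + cos φ₁ cos φ₂ sin²(Δλ/2) = 0.0235 + (0.9894)(0.8989)(0.4653) = 0.43731.
Central angle c = 2·arcsin(√a) = 1.44510 rad.
So the angular separation is 82.8°.

82.8°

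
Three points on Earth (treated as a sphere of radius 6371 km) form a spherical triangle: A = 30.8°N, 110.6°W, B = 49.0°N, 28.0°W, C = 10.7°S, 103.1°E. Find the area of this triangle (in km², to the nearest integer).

111777245 km²

Side lengths (central angles): a = 2.1699, b = 2.4935, c = 1.0939 rad; semiperimeter s = 2.8787.
By l'Huilier's theorem, tan(E/4) = √[tan(s/2) tan((s−a)/2) tan((s−b)/2) tan((s−c)/2)], giving spherical excess E = 2.7538 rad.
Area = E·R² = 2.7538 × (6371)² ≈ 111777245 km².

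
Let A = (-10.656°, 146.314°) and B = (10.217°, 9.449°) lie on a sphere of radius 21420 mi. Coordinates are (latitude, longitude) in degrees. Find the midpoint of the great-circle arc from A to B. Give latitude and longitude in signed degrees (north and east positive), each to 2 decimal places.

Central angle δ = 2.4018 rad. Interpolating on the sphere with fraction f = 0.5:
P = [sin((1−f)δ)·A + sin(fδ)·B] / sin δ = 1.3830·A + 1.3830·B in Cartesian coordinates,
giving P = (0.2117, 0.9773, -0.0104), i.e. latitude -0.60°, longitude 77.78°.

-0.60°, 77.78°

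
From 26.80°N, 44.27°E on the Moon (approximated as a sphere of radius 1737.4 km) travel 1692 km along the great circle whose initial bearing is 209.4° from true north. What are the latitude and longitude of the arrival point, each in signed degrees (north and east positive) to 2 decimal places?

Angular distance δ = d/R = 1692/1737.4 = 0.97387 rad; initial bearing θ = 3.6547 rad.
sin φ₂ = sin φ₁ cos δ + cos φ₁ sin δ cos θ = (0.4509)(0.5621) + (0.8926)(0.8271)(-0.8712) = -0.3897, so φ₂ = -22.94°.
Δλ = atan2(sin θ sin δ cos φ₁, cos δ − sin φ₁ sin φ₂) = atan2(-0.3624, 0.7378) = -26.159°.
λ₂ = 44.270° − 26.159° = 18.11°.

-22.94°, 18.11°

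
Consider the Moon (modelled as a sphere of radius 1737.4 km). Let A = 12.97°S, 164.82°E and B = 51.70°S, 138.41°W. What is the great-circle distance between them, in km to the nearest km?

Let φ₁ = -0.2264 rad, φ₂ = -0.9023 rad, and Δλ = 0.9908 rad.
cos c = sin φ₁ sin φ₂ + cos φ₁ cos φ₂ cos Δλ = (-0.2244)(-0.7848) + (0.9745)(0.6198)(0.5480) = 0.50711,
so c = arccos(0.50711) = 1.03897 rad.
Distance = R·c = 1737.4 × 1.0390 ≈ 1805 km.

1805 km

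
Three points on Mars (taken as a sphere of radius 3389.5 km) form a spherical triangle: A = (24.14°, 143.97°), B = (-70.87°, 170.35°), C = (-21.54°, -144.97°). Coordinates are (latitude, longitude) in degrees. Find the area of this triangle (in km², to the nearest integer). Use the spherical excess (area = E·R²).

10795138 km²

Side lengths (central angles): a = 0.9720, b = 1.4451, c = 1.6895 rad; semiperimeter s = 2.0533.
By l'Huilier's theorem, tan(E/4) = √[tan(s/2) tan((s−a)/2) tan((s−b)/2) tan((s−c)/2)], giving spherical excess E = 0.9396 rad.
Area = E·R² = 0.9396 × (3389.5)² ≈ 10795138 km².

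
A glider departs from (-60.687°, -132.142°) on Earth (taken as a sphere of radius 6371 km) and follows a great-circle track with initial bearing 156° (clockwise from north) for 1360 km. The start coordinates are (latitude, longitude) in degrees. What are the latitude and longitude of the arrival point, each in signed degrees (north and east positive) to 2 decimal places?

-71.25°, -116.59°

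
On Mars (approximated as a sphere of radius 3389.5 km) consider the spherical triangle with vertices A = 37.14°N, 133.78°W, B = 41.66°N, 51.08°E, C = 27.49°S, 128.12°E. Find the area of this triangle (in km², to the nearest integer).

29209199 km²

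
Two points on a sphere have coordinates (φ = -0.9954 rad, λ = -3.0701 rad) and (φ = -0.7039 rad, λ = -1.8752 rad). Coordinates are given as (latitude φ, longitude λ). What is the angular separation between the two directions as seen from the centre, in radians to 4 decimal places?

0.8020 rad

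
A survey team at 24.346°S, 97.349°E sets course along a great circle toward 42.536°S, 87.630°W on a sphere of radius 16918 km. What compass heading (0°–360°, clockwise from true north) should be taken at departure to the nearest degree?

With φ₁ = -0.4249, φ₂ = -0.7424, Δλ = 3.0547 rad, the forward-azimuth formula gives
θ = atan2( sin Δλ cos φ₂ , cos φ₁ sin φ₂ − sin φ₁ cos φ₂ cos Δλ ) = atan2(0.0640, -0.9186) = 176.02°.
So the initial bearing is 176°.

176°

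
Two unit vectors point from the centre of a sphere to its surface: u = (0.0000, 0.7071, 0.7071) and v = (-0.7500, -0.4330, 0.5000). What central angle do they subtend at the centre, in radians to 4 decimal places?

u·v = 0.0474; |u| = 1.0000, |v| = 1.0000.
cos θ = (u·v)/(|u||v|) = 0.0474, so θ = 1.5234 rad.

1.5234 rad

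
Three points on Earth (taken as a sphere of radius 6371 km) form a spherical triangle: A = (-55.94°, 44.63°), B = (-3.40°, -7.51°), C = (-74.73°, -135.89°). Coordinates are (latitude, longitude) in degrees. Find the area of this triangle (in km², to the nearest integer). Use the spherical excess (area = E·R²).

24244956 km²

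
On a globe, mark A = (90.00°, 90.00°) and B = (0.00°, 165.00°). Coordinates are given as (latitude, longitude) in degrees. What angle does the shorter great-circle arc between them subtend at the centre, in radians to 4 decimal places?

With latitudes φ₁ = 90.000°, φ₂ = 0.000° and longitude difference Δλ = 75.000°:
cos c = sin φ₁ sin φ₂ + cos φ₁ cos φ₂ cos Δλ = (1.0000)(0.0000) + (0.0000)(1.0000)(0.2588) = 0.00000,
so c = arccos(0.00000) = 1.57080 rad.
So the angular separation is 1.5708 rad.

1.5708 rad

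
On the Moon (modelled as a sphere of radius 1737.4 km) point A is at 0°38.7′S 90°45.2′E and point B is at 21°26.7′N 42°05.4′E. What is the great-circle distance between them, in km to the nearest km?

1588 km

Let φ₁ = -0.0113 rad, φ₂ = 0.3743 rad, and Δλ = -0.8493 rad.
cos c = sin φ₁ sin φ₂ + cos φ₁ cos φ₂ cos Δλ = (-0.0113)(0.3656) + (0.9999)(0.9308)(0.6605) = 0.61060,
so c = arccos(0.61060) = 0.91398 rad.
Distance = R·c = 1737.4 × 0.9140 ≈ 1588 km.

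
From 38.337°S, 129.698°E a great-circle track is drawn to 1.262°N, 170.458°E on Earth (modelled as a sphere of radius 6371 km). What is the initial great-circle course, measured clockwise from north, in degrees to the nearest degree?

53°

With φ₁ = -0.6691, φ₂ = 0.0220, Δλ = 0.7114 rad, the forward-azimuth formula gives
θ = atan2( sin Δλ cos φ₂ , cos φ₁ sin φ₂ − sin φ₁ cos φ₂ cos Δλ ) = atan2(0.6527, 0.4870) = 53.27°.
So the initial bearing is 53°.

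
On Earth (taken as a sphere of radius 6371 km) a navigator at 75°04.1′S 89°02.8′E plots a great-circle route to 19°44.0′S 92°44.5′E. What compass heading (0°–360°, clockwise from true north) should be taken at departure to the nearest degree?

4°

Δλ = 3.695° = 0.0645 rad.
y = sin Δλ · cos φ₂ = (0.0644)(0.9413) = 0.0607
x = cos φ₁ sin φ₂ − sin φ₁ cos φ₂ cos Δλ = (0.2577)(-0.3376) − (-0.9662)(0.9413)(0.9979) = 0.8206
θ = atan2(y, x) = 4.23°, so the bearing is 4°.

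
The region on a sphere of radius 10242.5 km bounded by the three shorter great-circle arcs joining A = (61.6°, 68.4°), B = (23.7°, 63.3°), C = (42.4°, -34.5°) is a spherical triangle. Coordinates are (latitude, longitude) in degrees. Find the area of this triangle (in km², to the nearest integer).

39911970 km²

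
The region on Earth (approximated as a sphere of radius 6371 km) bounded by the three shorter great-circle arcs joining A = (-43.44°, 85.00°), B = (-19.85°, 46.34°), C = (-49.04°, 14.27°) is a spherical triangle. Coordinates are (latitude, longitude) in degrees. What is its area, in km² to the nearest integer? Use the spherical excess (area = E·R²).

9895716 km²

Side lengths (central angles): a = 0.6779, b = 0.8280, c = 0.6970 rad; semiperimeter s = 1.1014.
By l'Huilier's theorem, tan(E/4) = √[tan(s/2) tan((s−a)/2) tan((s−b)/2) tan((s−c)/2)], giving spherical excess E = 0.2438 rad.
Area = E·R² = 0.2438 × (6371)² ≈ 9895716 km².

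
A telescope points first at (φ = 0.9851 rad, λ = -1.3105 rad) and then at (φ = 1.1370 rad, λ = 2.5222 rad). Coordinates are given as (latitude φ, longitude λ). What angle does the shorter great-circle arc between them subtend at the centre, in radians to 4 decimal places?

With latitudes φ₁ = 56.442°, φ₂ = 65.145° and longitude difference Δλ = -140.402°:
cos c = sin φ₁ sin φ₂ + cos φ₁ cos φ₂ cos Δλ = (0.8333)(0.9074) + (0.5528)(0.4203)(-0.7705) = 0.57711,
so c = arccos(0.57711) = 0.95561 rad.
So the angular separation is 0.9556 rad.

0.9556 rad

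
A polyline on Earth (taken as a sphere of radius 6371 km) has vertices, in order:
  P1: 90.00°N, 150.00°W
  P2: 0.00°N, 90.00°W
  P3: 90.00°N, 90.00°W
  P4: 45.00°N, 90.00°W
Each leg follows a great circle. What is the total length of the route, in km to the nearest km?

25019 km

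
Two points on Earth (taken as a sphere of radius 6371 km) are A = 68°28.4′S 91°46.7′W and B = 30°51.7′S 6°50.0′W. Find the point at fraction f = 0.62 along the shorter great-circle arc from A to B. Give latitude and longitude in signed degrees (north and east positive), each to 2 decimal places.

The central angle between A and B is δ = 1.0415 rad.
With f = 0.62, the slerp weights are sin((1−f)δ)/sin δ = 0.4466 and sin(fδ)/sin δ = 0.6972.
Weighted sum of the unit vectors: (0.4466)·(-0.0114,-0.3668,-0.9302) + (0.6972)·(0.8523,-0.1021,-0.5130) = (0.5891, -0.2350, -0.7731).
Converting back: φ = atan2(z, √(x²+y²)) = -50.63°, λ = atan2(y, x) = -21.75°.

-50.63°, -21.75°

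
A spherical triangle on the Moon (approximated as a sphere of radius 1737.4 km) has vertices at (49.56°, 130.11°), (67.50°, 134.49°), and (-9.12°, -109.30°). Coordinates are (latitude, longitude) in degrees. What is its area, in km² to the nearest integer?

1270447 km²

Side lengths (central angles): a = 1.8895, b = 2.0337, c = 0.3155 rad; semiperimeter s = 2.1193.
By l'Huilier's theorem, tan(E/4) = √[tan(s/2) tan((s−a)/2) tan((s−b)/2) tan((s−c)/2)], giving spherical excess E = 0.4209 rad.
Area = E·R² = 0.4209 × (1737.4)² ≈ 1270447 km².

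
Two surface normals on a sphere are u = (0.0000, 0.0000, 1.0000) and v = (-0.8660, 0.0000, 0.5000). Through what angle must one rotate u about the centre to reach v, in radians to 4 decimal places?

1.0472 rad

u·v = 0.5000; |u| = 1.0000, |v| = 1.0000.
cos θ = (u·v)/(|u||v|) = 0.5000, so θ = 1.0472 rad.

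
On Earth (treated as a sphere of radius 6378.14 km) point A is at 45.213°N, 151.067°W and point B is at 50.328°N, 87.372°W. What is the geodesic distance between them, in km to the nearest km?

In radians: φ₁ = 0.7891, φ₂ = 0.8784, Δλ = 63.695° = 1.1117 rad.
cos c = sin φ₁ sin φ₂ + cos φ₁ cos φ₂ cos Δλ = (0.7097)(0.7697) + (0.7045)(0.6384)(0.4431) = 0.74559,
so c = arccos(0.74559) = 0.72938 rad.
Distance = R·c = 6378.14 × 0.7294 ≈ 4652 km.

4652 km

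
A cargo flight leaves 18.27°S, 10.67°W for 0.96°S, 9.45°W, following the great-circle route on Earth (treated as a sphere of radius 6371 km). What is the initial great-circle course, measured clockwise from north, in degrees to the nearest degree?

4°

Δλ = 1.220° = 0.0213 rad.
y = sin Δλ · cos φ₂ = (0.0213)(0.9999) = 0.0213
x = cos φ₁ sin φ₂ − sin φ₁ cos φ₂ cos Δλ = (0.9496)(-0.0168) − (-0.3135)(0.9999)(0.9998) = 0.2975
θ = atan2(y, x) = 4.09°, so the bearing is 4°.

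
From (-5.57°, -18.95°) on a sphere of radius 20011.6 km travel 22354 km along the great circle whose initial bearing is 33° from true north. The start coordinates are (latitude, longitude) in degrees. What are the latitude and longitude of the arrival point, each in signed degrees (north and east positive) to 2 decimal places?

Angular distance δ = d/R = 22354/20011.6 = 1.11705 rad; initial bearing θ = 0.5760 rad.
sin φ₂ = sin φ₁ cos δ + cos φ₁ sin δ cos θ = (-0.0971)(0.4383) + (0.9953)(0.8988)(0.8387) = 0.7077, so φ₂ = 45.05°.
Δλ = atan2(sin θ sin δ cos φ₁, cos δ − sin φ₁ sin φ₂) = atan2(0.4872, 0.5070) = 43.859°.
λ₂ = -18.950° + 43.859° = 24.91°.

45.05°, 24.91°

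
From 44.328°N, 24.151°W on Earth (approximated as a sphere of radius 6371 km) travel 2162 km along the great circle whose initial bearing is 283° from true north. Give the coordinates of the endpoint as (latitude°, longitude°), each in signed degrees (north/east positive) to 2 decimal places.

Angular distance δ = d/R = 2162/6371 = 0.33935 rad; initial bearing θ = 4.9393 rad.
sin φ₂ = sin φ₁ cos δ + cos φ₁ sin δ cos θ = (0.6988)(0.9430) + (0.7154)(0.3329)(0.2250) = 0.7125, so φ₂ = 45.44°.
Δλ = atan2(sin θ sin δ cos φ₁, cos δ − sin φ₁ sin φ₂) = atan2(-0.2320, 0.4451) = -27.531°.
λ₂ = -24.151° − 27.531° = -51.68°.

45.44°, -51.68°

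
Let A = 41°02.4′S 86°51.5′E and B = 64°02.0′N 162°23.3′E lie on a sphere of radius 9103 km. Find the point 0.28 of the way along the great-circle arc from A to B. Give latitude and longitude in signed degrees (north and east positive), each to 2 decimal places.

The central angle between A and B is δ = 2.1034 rad.
With f = 0.28, the slerp weights are sin((1−f)δ)/sin δ = 1.1589 and sin(fδ)/sin δ = 0.6448.
Weighted sum of the unit vectors: (1.1589)·(0.0413,0.7531,-0.6566) + (0.6448)·(-0.4173,0.1325,0.8990) = (-0.2212, 0.9582, -0.1812).
Converting back: φ = atan2(z, √(x²+y²)) = -10.44°, λ = atan2(y, x) = 103.00°.

-10.44°, 103.00°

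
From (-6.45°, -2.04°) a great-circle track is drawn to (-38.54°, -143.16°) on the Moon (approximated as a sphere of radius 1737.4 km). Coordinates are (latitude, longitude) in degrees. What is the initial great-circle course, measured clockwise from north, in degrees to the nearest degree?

Δλ = -141.120° = -2.4630 rad.
y = sin Δλ · cos φ₂ = (-0.6277)(0.7822) = -0.4910
x = cos φ₁ sin φ₂ − sin φ₁ cos φ₂ cos Δλ = (0.9937)(-0.6231) − (-0.1123)(0.7822)(-0.7785) = -0.6875
θ = atan2(y, x) = -144.47°; adding 360° gives 216°.

216°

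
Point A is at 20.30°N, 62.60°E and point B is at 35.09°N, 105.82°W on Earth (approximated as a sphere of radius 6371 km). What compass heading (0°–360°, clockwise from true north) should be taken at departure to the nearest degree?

349°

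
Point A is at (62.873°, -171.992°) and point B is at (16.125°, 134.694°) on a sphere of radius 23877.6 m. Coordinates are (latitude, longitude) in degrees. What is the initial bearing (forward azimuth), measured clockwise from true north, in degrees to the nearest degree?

Δλ = -53.314° = -0.9305 rad.
y = sin Δλ · cos φ₂ = (-0.8019)(0.9607) = -0.7704
x = cos φ₁ sin φ₂ − sin φ₁ cos φ₂ cos Δλ = (0.4560)(0.2777) − (0.8900)(0.9607)(0.5974) = -0.3842
θ = atan2(y, x) = -116.50°; adding 360° gives 243°.

243°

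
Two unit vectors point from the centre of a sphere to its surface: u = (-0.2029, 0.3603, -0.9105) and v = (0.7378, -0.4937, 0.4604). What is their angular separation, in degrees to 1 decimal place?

138.3°

u·v = -0.7468; |u| = 1.0000, |v| = 1.0000.
cos θ = (u·v)/(|u||v|) = -0.7468, so θ = 138.3°.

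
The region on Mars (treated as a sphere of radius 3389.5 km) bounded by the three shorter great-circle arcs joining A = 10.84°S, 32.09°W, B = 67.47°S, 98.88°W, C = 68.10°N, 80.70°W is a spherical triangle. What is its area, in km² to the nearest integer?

Side lengths (central angles): a = 2.3764, b = 1.5030, c = 1.2429 rad; semiperimeter s = 2.5612.
By l'Huilier's theorem, tan(E/4) = √[tan(s/2) tan((s−a)/2) tan((s−b)/2) tan((s−c)/2)], giving spherical excess E = 1.4346 rad.
Area = E·R² = 1.4346 × (3389.5)² ≈ 16482088 km².

16482088 km²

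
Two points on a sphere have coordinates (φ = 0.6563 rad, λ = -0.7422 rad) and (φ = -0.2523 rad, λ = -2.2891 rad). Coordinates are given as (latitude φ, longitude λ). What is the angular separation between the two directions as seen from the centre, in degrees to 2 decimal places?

With latitudes φ₁ = 37.603°, φ₂ = -14.456° and longitude difference Δλ = -88.631°:
Haversine: a = sin²(Δφ/2) + cos φ₁ cos φ₂ sin²(Δλ/2) = 0.1926 + (0.7923)(0.9683)(0.4881) = 0.56700.
Central angle c = 2·arcsin(√a) = 1.70519 rad.
So the angular separation is 97.70°.

97.70°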